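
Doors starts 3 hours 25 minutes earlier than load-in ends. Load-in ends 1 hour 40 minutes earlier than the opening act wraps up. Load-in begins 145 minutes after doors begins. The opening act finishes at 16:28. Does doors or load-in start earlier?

doors

Load-in ends at 16:28 − 100 min = 14:48.
Doors starts at 14:48 − 205 min = 11:23.
Load-in starts at 11:23 + 145 min = 13:48.
Doors starts at 11:23 and load-in starts at 13:48, so doors is first.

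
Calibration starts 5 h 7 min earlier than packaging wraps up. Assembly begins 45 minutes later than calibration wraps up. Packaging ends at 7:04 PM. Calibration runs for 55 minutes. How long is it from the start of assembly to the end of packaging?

3 hours 27 minutes

Calibration starts at 7:04 PM − 307 min = 1:57 PM.
Calibration ends at 1:57 PM + 55 min = 2:52 PM.
Assembly starts at 2:52 PM + 45 min = 3:37 PM.
From 3:37 PM to 7:04 PM is 3 hours 27 minutes.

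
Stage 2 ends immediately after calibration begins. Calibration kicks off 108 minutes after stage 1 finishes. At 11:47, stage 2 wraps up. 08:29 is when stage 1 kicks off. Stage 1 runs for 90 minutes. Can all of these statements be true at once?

Stage 1 ends at 08:29 + 90 min = 09:59.
Calibration starts at 09:59 + 108 min = 11:47.
So stage 2 ends at 11:47.
That matches the stated 11:47, so the schedule is consistent.

Yes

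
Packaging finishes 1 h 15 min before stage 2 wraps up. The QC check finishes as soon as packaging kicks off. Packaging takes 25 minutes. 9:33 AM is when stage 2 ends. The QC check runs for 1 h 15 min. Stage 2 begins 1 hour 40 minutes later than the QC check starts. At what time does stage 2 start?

8:18 AM

Packaging ends at 9:33 AM − 75 min = 8:18 AM.
Packaging starts at 8:18 AM − 25 min = 7:53 AM.
So the QC check ends at 7:53 AM.
The QC check starts at 7:53 AM − 75 min = 6:38 AM.
Stage 2 starts at 6:38 AM + 100 min = 8:18 AM.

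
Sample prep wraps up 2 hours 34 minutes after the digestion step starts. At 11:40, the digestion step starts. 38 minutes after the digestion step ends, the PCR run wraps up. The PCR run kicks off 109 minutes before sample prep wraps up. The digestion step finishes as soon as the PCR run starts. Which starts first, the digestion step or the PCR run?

the digestion step

Sample prep ends at 11:40 + 154 min = 14:14.
The PCR run starts at 14:14 − 109 min = 12:25.
The digestion step starts at 11:40 and the PCR run starts at 12:25, so the digestion step is first.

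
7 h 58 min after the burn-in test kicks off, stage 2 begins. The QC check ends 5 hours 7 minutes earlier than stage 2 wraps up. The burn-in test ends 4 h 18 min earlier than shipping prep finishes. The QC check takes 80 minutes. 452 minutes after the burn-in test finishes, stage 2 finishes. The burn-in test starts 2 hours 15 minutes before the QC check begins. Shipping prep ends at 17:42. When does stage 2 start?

20:12

The burn-in test ends at 17:42 − 258 min = 13:24.
Stage 2 ends at 13:24 + 452 min = 20:56.
The QC check ends at 20:56 − 307 min = 15:49.
The QC check starts at 15:49 − 80 min = 14:29.
The burn-in test starts at 14:29 − 135 min = 12:14.
Stage 2 starts at 12:14 + 478 min = 20:12.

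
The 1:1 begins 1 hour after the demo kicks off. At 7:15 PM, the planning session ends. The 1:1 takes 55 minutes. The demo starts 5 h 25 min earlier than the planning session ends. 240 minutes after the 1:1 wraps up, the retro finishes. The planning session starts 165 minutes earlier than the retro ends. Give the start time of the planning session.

The demo starts at 7:15 PM − 325 min = 1:50 PM.
The 1:1 starts at 1:50 PM + 60 min = 2:50 PM.
The 1:1 ends at 2:50 PM + 55 min = 3:45 PM.
The retro ends at 3:45 PM + 240 min = 7:45 PM.
The planning session starts at 7:45 PM − 165 min = 5:00 PM.

5:00 PM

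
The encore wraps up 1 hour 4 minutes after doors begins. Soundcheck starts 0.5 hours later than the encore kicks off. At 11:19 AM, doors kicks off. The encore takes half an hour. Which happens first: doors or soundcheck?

doors

The encore ends at 11:19 AM + 64 min = 12:23 PM.
The encore starts at 12:23 PM − 30 min = 11:53 AM.
Soundcheck starts at 11:53 AM + 30 min = 12:23 PM.
Doors starts at 11:19 AM and soundcheck starts at 12:23 PM, so doors is first.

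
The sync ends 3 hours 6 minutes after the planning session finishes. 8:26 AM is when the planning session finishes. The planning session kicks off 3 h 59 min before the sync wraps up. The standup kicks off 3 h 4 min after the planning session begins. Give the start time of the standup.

10:37 AM

The sync ends at 8:26 AM + 186 min = 11:32 AM.
The planning session starts at 11:32 AM − 239 min = 7:33 AM.
The standup starts at 7:33 AM + 184 min = 10:37 AM.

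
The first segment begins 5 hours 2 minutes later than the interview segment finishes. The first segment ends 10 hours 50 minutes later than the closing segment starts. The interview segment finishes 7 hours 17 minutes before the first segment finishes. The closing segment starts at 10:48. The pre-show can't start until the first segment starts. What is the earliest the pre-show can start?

19:23

The first segment ends at 10:48 + 650 min = 21:38.
The interview segment ends at 21:38 − 437 min = 14:21.
The first segment starts at 14:21 + 302 min = 19:23.
The pre-show is bounded by the first segment, so the earliest it can start is 19:23.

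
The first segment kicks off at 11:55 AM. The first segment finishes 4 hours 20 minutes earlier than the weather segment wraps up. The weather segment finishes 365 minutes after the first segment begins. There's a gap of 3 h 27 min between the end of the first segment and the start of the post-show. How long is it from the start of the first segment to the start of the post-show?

The weather segment ends at 11:55 AM + 365 min = 6:00 PM.
The first segment ends at 6:00 PM − 260 min = 1:40 PM.
The post-show starts at 1:40 PM + 207 min = 5:07 PM.
From 11:55 AM to 5:07 PM is 5 hours 12 minutes.

5 hours 12 minutes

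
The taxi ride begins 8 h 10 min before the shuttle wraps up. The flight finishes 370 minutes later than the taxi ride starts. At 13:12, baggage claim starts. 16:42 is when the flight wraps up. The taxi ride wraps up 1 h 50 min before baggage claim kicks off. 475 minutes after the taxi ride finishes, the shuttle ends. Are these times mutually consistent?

No

The taxi ride ends at 13:12 − 110 min = 11:22.
The shuttle ends at 11:22 + 475 min = 19:17.
The taxi ride starts at 19:17 − 490 min = 11:07.
The flight ends at 11:07 + 370 min = 17:17.
But the flight is also said to end at 16:42 — a 35-minute conflict.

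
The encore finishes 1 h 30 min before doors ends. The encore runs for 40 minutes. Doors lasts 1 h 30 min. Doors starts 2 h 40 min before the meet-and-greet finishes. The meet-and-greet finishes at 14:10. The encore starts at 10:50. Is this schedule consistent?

Doors starts at 14:10 − 160 min = 11:30.
Doors ends at 11:30 + 90 min = 13:00.
The encore ends at 13:00 − 90 min = 11:30.
The encore starts at 11:30 − 40 min = 10:50.
That matches the stated 10:50, so the schedule is consistent.

Yes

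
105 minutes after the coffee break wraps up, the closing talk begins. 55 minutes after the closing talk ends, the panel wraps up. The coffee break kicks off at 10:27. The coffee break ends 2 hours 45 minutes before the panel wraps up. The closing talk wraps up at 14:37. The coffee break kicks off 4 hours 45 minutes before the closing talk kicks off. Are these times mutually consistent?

The panel ends at 14:37 + 55 min = 15:32.
The coffee break ends at 15:32 − 165 min = 12:47.
The closing talk starts at 12:47 + 105 min = 14:32.
The coffee break starts at 14:32 − 285 min = 09:47.
But the coffee break is also said to start at 10:27 — a 40-minute conflict.

No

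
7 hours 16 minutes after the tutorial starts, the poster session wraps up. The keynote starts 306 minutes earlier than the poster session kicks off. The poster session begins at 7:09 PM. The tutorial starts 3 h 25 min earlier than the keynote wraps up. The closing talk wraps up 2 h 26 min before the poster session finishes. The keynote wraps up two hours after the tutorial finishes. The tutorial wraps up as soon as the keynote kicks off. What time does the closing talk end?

5:28 PM

The keynote starts at 7:09 PM − 306 min = 2:03 PM.
So the tutorial ends at 2:03 PM.
The keynote ends at 2:03 PM + 120 min = 4:03 PM.
The tutorial starts at 4:03 PM − 205 min = 12:38 PM.
The poster session ends at 12:38 PM + 436 min = 7:54 PM.
The closing talk ends at 7:54 PM − 146 min = 5:28 PM.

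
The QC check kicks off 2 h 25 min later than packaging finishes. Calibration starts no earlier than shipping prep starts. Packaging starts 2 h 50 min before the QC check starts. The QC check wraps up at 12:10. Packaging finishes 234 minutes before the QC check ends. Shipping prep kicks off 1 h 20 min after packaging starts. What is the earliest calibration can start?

09:11

Packaging ends at 12:10 − 234 min = 08:16.
The QC check starts at 08:16 + 145 min = 10:41.
Packaging starts at 10:41 − 170 min = 07:51.
Shipping prep starts at 07:51 + 80 min = 09:11.
Calibration is bounded by shipping prep, so the earliest it can start is 09:11.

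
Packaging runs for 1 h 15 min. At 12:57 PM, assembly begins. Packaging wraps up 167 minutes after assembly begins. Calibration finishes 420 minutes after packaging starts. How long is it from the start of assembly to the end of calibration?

Packaging ends at 12:57 PM + 167 min = 3:44 PM.
Packaging starts at 3:44 PM − 75 min = 2:29 PM.
Calibration ends at 2:29 PM + 420 min = 9:29 PM.
From 12:57 PM to 9:29 PM is 512 minutes.

512 minutes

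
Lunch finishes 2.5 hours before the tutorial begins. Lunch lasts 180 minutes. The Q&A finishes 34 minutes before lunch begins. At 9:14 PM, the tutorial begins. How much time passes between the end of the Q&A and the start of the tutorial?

Lunch ends at 9:14 PM − 150 min = 6:44 PM.
Lunch starts at 6:44 PM − 180 min = 3:44 PM.
The Q&A ends at 3:44 PM − 34 min = 3:10 PM.
From 3:10 PM to 9:14 PM is 6 h 4 min.

6 h 4 min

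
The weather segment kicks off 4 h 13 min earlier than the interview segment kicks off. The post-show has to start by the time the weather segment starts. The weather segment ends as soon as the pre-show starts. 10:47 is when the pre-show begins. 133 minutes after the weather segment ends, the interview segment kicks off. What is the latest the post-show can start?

08:47

The weather segment ends at 10:47.
The interview segment starts at 10:47 + 133 min = 13:00.
The weather segment starts at 13:00 − 253 min = 08:47.
The post-show is bounded by the weather segment, so the latest it can start is 08:47.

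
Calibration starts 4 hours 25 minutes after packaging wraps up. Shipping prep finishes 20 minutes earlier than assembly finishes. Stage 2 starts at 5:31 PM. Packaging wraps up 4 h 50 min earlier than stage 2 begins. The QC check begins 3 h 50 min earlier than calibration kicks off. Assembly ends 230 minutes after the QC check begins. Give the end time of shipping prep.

Packaging ends at 5:31 PM − 290 min = 12:41 PM.
Calibration starts at 12:41 PM + 265 min = 5:06 PM.
The QC check starts at 5:06 PM − 230 min = 1:16 PM.
Assembly ends at 1:16 PM + 230 min = 5:06 PM.
Shipping prep ends at 5:06 PM − 20 min = 4:46 PM.

4:46 PM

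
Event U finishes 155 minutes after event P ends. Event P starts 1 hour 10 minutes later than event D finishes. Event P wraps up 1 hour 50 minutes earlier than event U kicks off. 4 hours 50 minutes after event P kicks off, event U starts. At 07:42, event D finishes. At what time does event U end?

Event P starts at 07:42 + 70 min = 08:52.
Event U starts at 08:52 + 290 min = 13:42.
Event P ends at 13:42 − 110 min = 11:52.
Event U ends at 11:52 + 155 min = 14:27.

14:27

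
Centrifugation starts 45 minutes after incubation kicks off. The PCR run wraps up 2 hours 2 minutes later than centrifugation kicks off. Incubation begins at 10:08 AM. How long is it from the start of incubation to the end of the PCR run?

2 hours 47 minutes

Centrifugation starts at 10:08 AM + 45 min = 10:53 AM.
The PCR run ends at 10:53 AM + 122 min = 12:55 PM.
From 10:08 AM to 12:55 PM is 2 hours 47 minutes.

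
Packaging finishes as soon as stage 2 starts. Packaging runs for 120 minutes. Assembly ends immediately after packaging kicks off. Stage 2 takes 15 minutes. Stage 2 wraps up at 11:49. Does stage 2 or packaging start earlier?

packaging

Stage 2 starts at 11:49 − 15 min = 11:34.
So packaging ends at 11:34.
Packaging starts at 11:34 − 120 min = 09:34.
Stage 2 starts at 11:34 and packaging starts at 09:34, so packaging is first.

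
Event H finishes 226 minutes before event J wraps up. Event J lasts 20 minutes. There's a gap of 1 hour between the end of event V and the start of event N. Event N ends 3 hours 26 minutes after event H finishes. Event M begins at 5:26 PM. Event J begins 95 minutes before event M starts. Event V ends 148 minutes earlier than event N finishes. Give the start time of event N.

Event J starts at 5:26 PM − 95 min = 3:51 PM.
Event J ends at 3:51 PM + 20 min = 4:11 PM.
Event H ends at 4:11 PM − 226 min = 12:25 PM.
Event N ends at 12:25 PM + 206 min = 3:51 PM.
Event V ends at 3:51 PM − 148 min = 1:23 PM.
Event N starts at 1:23 PM + 60 min = 2:23 PM.

2:23 PM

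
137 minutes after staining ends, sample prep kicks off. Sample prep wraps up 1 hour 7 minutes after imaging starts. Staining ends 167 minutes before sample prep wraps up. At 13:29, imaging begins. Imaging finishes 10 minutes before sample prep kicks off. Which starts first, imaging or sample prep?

imaging

Sample prep ends at 13:29 + 67 min = 14:36.
Staining ends at 14:36 − 167 min = 11:49.
Sample prep starts at 11:49 + 137 min = 14:06.
Imaging starts at 13:29 and sample prep starts at 14:06, so imaging is first.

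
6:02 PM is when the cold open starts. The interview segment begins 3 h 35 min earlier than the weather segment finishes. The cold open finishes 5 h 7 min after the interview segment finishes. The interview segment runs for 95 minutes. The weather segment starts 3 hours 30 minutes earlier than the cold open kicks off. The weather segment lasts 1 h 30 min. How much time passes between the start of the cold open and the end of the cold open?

1 hour 7 minutes

The weather segment starts at 6:02 PM − 210 min = 2:32 PM.
The weather segment ends at 2:32 PM + 90 min = 4:02 PM.
The interview segment starts at 4:02 PM − 215 min = 12:27 PM.
The interview segment ends at 12:27 PM + 95 min = 2:02 PM.
The cold open ends at 2:02 PM + 307 min = 7:09 PM.
From 6:02 PM to 7:09 PM is 1 hour 7 minutes.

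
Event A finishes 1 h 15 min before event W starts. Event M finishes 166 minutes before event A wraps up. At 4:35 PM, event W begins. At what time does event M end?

Event A ends at 4:35 PM − 75 min = 3:20 PM.
Event M ends at 3:20 PM − 166 min = 12:34 PM.

12:34 PM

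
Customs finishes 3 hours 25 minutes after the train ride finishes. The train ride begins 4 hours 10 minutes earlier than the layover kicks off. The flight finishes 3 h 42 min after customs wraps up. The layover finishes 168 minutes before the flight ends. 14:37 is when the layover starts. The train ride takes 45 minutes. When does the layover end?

The train ride starts at 14:37 − 250 min = 10:27.
The train ride ends at 10:27 + 45 min = 11:12.
Customs ends at 11:12 + 205 min = 14:37.
The flight ends at 14:37 + 222 min = 18:19.
The layover ends at 18:19 − 168 min = 15:31.

15:31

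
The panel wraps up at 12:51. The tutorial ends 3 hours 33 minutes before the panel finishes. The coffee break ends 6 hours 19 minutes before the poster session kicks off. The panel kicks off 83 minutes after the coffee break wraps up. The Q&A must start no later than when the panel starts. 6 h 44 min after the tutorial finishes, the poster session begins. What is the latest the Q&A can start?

The tutorial ends at 12:51 − 213 min = 09:18.
The poster session starts at 09:18 + 404 min = 16:02.
The coffee break ends at 16:02 − 379 min = 09:43.
The panel starts at 09:43 + 83 min = 11:06.
The Q&A is bounded by the panel, so the latest it can start is 11:06.

11:06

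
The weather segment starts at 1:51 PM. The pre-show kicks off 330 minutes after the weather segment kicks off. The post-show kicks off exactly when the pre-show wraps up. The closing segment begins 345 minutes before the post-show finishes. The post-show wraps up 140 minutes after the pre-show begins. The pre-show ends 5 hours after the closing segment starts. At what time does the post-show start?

The pre-show starts at 1:51 PM + 330 min = 7:21 PM.
The post-show ends at 7:21 PM + 140 min = 9:41 PM.
The closing segment starts at 9:41 PM − 345 min = 3:56 PM.
The pre-show ends at 3:56 PM + 300 min = 8:56 PM.
So the post-show starts at 8:56 PM.

8:56 PM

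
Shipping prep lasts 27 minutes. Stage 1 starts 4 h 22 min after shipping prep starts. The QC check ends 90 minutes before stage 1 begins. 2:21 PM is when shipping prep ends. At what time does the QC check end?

Shipping prep starts at 2:21 PM − 27 min = 1:54 PM.
Stage 1 starts at 1:54 PM + 262 min = 6:16 PM.
The QC check ends at 6:16 PM − 90 min = 4:46 PM.

4:46 PM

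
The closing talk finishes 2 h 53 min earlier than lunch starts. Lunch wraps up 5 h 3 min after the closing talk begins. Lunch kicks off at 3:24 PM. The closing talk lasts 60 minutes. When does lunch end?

4:34 PM

The closing talk ends at 3:24 PM − 173 min = 12:31 PM.
The closing talk starts at 12:31 PM − 60 min = 11:31 AM.
Lunch ends at 11:31 AM + 303 min = 4:34 PM.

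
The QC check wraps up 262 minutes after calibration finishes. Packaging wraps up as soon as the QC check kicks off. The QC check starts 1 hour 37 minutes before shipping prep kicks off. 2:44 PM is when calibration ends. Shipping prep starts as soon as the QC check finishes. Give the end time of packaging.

5:29 PM

The QC check ends at 2:44 PM + 262 min = 7:06 PM.
So shipping prep starts at 7:06 PM.
The QC check starts at 7:06 PM − 97 min = 5:29 PM.
So packaging ends at 5:29 PM.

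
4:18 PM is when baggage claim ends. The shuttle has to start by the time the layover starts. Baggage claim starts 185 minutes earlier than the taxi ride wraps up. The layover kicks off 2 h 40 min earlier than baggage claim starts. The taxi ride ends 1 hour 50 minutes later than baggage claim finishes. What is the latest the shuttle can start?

12:23 PM

The taxi ride ends at 4:18 PM + 110 min = 6:08 PM.
Baggage claim starts at 6:08 PM − 185 min = 3:03 PM.
The layover starts at 3:03 PM − 160 min = 12:23 PM.
The shuttle is bounded by the layover, so the latest it can start is 12:23 PM.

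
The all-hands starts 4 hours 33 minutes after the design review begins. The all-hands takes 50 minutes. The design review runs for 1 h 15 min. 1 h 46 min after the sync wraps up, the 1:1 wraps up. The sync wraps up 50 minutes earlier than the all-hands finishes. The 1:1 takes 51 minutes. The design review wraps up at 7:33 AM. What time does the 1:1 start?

The design review starts at 7:33 AM − 75 min = 6:18 AM.
The all-hands starts at 6:18 AM + 273 min = 10:51 AM.
The all-hands ends at 10:51 AM + 50 min = 11:41 AM.
The sync ends at 11:41 AM − 50 min = 10:51 AM.
The 1:1 ends at 10:51 AM + 106 min = 12:37 PM.
The 1:1 starts at 12:37 PM − 51 min = 11:46 AM.

11:46 AM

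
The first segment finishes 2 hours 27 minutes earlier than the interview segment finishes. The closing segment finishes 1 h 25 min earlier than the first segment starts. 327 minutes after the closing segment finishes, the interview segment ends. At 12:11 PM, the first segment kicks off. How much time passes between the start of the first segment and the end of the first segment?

95 minutes

The closing segment ends at 12:11 PM − 85 min = 10:46 AM.
The interview segment ends at 10:46 AM + 327 min = 4:13 PM.
The first segment ends at 4:13 PM − 147 min = 1:46 PM.
From 12:11 PM to 1:46 PM is 95 minutes.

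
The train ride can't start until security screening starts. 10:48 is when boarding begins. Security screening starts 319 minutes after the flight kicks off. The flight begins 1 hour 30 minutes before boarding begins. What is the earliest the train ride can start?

14:37

The flight starts at 10:48 − 90 min = 09:18.
Security screening starts at 09:18 + 319 min = 14:37.
The train ride is bounded by security screening, so the earliest it can start is 14:37.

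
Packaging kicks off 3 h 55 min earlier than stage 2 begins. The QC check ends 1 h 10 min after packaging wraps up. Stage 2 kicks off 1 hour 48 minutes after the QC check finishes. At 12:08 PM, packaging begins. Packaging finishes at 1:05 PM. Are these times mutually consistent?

The QC check ends at 1:05 PM + 70 min = 2:15 PM.
Stage 2 starts at 2:15 PM + 108 min = 4:03 PM.
Packaging starts at 4:03 PM − 235 min = 12:08 PM.
That matches the stated 12:08 PM, so the schedule is consistent.

Yes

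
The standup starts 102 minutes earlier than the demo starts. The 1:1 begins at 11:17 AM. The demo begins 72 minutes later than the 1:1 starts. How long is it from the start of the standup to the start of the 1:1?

The demo starts at 11:17 AM + 72 min = 12:29 PM.
The standup starts at 12:29 PM − 102 min = 10:47 AM.
From 10:47 AM to 11:17 AM is 0.5 hours.

0.5 hours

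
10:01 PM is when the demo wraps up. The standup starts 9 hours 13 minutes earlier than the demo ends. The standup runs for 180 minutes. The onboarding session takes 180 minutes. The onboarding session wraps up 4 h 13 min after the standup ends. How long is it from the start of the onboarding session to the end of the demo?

300 minutes

The standup starts at 10:01 PM − 553 min = 12:48 PM.
The standup ends at 12:48 PM + 180 min = 3:48 PM.
The onboarding session ends at 3:48 PM + 253 min = 8:01 PM.
The onboarding session starts at 8:01 PM − 180 min = 5:01 PM.
From 5:01 PM to 10:01 PM is 300 minutes.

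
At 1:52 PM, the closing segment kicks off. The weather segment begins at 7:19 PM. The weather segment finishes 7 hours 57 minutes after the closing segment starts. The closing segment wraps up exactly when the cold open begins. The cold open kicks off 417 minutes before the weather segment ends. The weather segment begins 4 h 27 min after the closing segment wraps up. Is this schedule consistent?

The weather segment ends at 1:52 PM + 477 min = 9:49 PM.
The cold open starts at 9:49 PM − 417 min = 2:52 PM.
So the closing segment ends at 2:52 PM.
The weather segment starts at 2:52 PM + 267 min = 7:19 PM.
That matches the stated 7:19 PM, so the schedule is consistent.

Yes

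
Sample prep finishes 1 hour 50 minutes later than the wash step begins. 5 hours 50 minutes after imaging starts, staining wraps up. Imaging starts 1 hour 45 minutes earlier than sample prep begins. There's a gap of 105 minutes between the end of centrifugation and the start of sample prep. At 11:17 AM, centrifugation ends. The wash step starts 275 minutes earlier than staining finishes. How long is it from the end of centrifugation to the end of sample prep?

Sample prep starts at 11:17 AM + 105 min = 1:02 PM.
Imaging starts at 1:02 PM − 105 min = 11:17 AM.
Staining ends at 11:17 AM + 350 min = 5:07 PM.
The wash step starts at 5:07 PM − 275 min = 12:32 PM.
Sample prep ends at 12:32 PM + 110 min = 2:22 PM.
From 11:17 AM to 2:22 PM is 3 h 5 min.

3 h 5 min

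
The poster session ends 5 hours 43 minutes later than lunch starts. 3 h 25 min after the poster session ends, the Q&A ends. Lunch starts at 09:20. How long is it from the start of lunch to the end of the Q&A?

The poster session ends at 09:20 + 343 min = 15:03.
The Q&A ends at 15:03 + 205 min = 18:28.
From 09:20 to 18:28 is 548 minutes.

548 minutes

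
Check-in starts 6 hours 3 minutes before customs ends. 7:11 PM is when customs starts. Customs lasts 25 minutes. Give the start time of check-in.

1:33 PM

Customs ends at 7:11 PM + 25 min = 7:36 PM.
Check-in starts at 7:36 PM − 363 min = 1:33 PM.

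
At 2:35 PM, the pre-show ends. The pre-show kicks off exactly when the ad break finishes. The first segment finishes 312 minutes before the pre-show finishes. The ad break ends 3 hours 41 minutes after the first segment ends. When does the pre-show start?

The first segment ends at 2:35 PM − 312 min = 9:23 AM.
The ad break ends at 9:23 AM + 221 min = 1:04 PM.
So the pre-show starts at 1:04 PM.

1:04 PM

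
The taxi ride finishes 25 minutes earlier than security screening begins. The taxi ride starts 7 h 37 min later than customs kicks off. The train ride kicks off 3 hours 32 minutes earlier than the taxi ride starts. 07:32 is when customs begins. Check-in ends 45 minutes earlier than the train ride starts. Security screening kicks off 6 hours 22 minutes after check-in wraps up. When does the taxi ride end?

The taxi ride starts at 07:32 + 457 min = 15:09.
The train ride starts at 15:09 − 212 min = 11:37.
Check-in ends at 11:37 − 45 min = 10:52.
Security screening starts at 10:52 + 382 min = 17:14.
The taxi ride ends at 17:14 − 25 min = 16:49.

16:49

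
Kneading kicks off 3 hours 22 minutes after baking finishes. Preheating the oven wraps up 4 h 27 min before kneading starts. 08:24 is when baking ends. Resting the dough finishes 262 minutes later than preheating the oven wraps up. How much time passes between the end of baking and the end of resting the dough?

3 h 17 min

Kneading starts at 08:24 + 202 min = 11:46.
Preheating the oven ends at 11:46 − 267 min = 07:19.
Resting the dough ends at 07:19 + 262 min = 11:41.
From 08:24 to 11:41 is 3 h 17 min.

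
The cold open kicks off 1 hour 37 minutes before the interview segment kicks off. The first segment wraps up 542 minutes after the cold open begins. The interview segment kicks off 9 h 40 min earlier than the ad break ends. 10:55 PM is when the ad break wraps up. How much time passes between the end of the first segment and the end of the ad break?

2 h 15 min

The interview segment starts at 10:55 PM − 580 min = 1:15 PM.
The cold open starts at 1:15 PM − 97 min = 11:38 AM.
The first segment ends at 11:38 AM + 542 min = 8:40 PM.
From 8:40 PM to 10:55 PM is 2 h 15 min.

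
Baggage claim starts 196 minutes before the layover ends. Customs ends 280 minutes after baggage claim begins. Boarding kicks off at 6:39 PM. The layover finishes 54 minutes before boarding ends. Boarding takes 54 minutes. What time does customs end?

8:03 PM

Boarding ends at 6:39 PM + 54 min = 7:33 PM.
The layover ends at 7:33 PM − 54 min = 6:39 PM.
Baggage claim starts at 6:39 PM − 196 min = 3:23 PM.
Customs ends at 3:23 PM + 280 min = 8:03 PM.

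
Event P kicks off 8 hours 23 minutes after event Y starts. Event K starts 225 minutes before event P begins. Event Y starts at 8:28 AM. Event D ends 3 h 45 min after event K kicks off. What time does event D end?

Event P starts at 8:28 AM + 503 min = 4:51 PM.
Event K starts at 4:51 PM − 225 min = 1:06 PM.
Event D ends at 1:06 PM + 225 min = 4:51 PM.

4:51 PM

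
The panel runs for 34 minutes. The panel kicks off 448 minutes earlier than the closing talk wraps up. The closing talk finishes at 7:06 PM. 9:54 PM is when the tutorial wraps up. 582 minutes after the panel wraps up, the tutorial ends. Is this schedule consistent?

The panel starts at 7:06 PM − 448 min = 11:38 AM.
The panel ends at 11:38 AM + 34 min = 12:12 PM.
The tutorial ends at 12:12 PM + 582 min = 9:54 PM.
That matches the stated 9:54 PM, so the schedule is consistent.

Yes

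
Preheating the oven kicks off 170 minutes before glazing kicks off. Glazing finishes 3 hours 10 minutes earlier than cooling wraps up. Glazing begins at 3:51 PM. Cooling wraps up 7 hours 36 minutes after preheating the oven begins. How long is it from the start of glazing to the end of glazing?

96 minutes

Preheating the oven starts at 3:51 PM − 170 min = 1:01 PM.
Cooling ends at 1:01 PM + 456 min = 8:37 PM.
Glazing ends at 8:37 PM − 190 min = 5:27 PM.
From 3:51 PM to 5:27 PM is 96 minutes.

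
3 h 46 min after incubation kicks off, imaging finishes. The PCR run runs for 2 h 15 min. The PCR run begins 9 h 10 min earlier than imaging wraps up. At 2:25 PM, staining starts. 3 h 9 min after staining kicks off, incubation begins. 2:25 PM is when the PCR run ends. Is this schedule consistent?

Yes

Incubation starts at 2:25 PM + 189 min = 5:34 PM.
Imaging ends at 5:34 PM + 226 min = 9:20 PM.
The PCR run starts at 9:20 PM − 550 min = 12:10 PM.
The PCR run ends at 12:10 PM + 135 min = 2:25 PM.
That matches the stated 2:25 PM, so the schedule is consistent.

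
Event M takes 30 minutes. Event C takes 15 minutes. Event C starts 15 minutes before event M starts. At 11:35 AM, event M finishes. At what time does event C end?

Event M starts at 11:35 AM − 30 min = 11:05 AM.
Event C starts at 11:05 AM − 15 min = 10:50 AM.
Event C ends at 10:50 AM + 15 min = 11:05 AM.

11:05 AM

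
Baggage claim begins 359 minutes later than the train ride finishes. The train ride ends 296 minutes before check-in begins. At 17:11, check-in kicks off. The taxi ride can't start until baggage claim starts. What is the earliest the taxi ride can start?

The train ride ends at 17:11 − 296 min = 12:15.
Baggage claim starts at 12:15 + 359 min = 18:14.
The taxi ride is bounded by baggage claim, so the earliest it can start is 18:14.

18:14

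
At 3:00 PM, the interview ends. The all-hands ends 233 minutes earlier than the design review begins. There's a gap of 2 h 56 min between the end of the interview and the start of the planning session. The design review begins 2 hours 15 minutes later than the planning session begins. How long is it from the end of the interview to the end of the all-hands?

1 hour 18 minutes

The planning session starts at 3:00 PM + 176 min = 5:56 PM.
The design review starts at 5:56 PM + 135 min = 8:11 PM.
The all-hands ends at 8:11 PM − 233 min = 4:18 PM.
From 3:00 PM to 4:18 PM is 1 hour 18 minutes.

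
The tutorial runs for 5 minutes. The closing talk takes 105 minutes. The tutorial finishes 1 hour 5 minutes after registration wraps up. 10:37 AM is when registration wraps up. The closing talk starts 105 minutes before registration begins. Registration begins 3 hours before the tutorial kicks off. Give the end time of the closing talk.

The tutorial ends at 10:37 AM + 65 min = 11:42 AM.
The tutorial starts at 11:42 AM − 5 min = 11:37 AM.
Registration starts at 11:37 AM − 180 min = 8:37 AM.
The closing talk starts at 8:37 AM − 105 min = 6:52 AM.
The closing talk ends at 6:52 AM + 105 min = 8:37 AM.

8:37 AM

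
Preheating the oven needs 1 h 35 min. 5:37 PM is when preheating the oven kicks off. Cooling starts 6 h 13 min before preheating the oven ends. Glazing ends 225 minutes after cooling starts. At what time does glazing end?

4:44 PM

Preheating the oven ends at 5:37 PM + 95 min = 7:12 PM.
Cooling starts at 7:12 PM − 373 min = 12:59 PM.
Glazing ends at 12:59 PM + 225 min = 4:44 PM.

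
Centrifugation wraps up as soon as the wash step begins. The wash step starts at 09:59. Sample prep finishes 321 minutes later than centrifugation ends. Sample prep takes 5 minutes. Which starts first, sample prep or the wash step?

the wash step

Centrifugation ends at 09:59.
Sample prep ends at 09:59 + 321 min = 15:20.
Sample prep starts at 15:20 − 5 min = 15:15.
Sample prep starts at 15:15 and the wash step starts at 09:59, so the wash step is first.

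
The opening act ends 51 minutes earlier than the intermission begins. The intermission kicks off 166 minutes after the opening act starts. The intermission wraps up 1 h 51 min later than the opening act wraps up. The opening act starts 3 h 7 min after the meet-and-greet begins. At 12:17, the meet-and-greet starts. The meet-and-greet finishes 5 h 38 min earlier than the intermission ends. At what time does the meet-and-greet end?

13:32

The opening act starts at 12:17 + 187 min = 15:24.
The intermission starts at 15:24 + 166 min = 18:10.
The opening act ends at 18:10 − 51 min = 17:19.
The intermission ends at 17:19 + 111 min = 19:10.
The meet-and-greet ends at 19:10 − 338 min = 13:32.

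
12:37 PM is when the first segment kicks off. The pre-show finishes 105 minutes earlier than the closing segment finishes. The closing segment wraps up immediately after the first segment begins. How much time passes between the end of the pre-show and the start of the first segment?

The closing segment ends at 12:37 PM.
The pre-show ends at 12:37 PM − 105 min = 10:52 AM.
From 10:52 AM to 12:37 PM is 1 hour 45 minutes.

1 hour 45 minutes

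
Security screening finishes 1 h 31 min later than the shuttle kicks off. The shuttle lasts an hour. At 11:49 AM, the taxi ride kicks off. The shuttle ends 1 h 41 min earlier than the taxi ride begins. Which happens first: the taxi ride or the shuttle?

the shuttle

The shuttle ends at 11:49 AM − 101 min = 10:08 AM.
The shuttle starts at 10:08 AM − 60 min = 9:08 AM.
The taxi ride starts at 11:49 AM and the shuttle starts at 9:08 AM, so the shuttle is first.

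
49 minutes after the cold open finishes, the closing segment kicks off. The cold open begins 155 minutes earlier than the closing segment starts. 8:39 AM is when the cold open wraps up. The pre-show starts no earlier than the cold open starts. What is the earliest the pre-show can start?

6:53 AM

The closing segment starts at 8:39 AM + 49 min = 9:28 AM.
The cold open starts at 9:28 AM − 155 min = 6:53 AM.
The pre-show is bounded by the cold open, so the earliest it can start is 6:53 AM.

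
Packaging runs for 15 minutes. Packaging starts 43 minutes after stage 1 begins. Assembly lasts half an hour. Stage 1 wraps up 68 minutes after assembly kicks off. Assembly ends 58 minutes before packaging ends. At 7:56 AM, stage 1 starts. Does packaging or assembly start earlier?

Packaging starts at 7:56 AM + 43 min = 8:39 AM.
Packaging ends at 8:39 AM + 15 min = 8:54 AM.
Assembly ends at 8:54 AM − 58 min = 7:56 AM.
Assembly starts at 7:56 AM − 30 min = 7:26 AM.
Packaging starts at 8:39 AM and assembly starts at 7:26 AM, so assembly is first.

assembly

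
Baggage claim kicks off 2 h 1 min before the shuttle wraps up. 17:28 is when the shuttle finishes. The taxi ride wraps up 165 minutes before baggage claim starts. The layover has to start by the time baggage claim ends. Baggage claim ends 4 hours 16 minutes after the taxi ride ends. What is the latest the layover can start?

16:58

Baggage claim starts at 17:28 − 121 min = 15:27.
The taxi ride ends at 15:27 − 165 min = 12:42.
Baggage claim ends at 12:42 + 256 min = 16:58.
The layover is bounded by baggage claim, so the latest it can start is 16:58.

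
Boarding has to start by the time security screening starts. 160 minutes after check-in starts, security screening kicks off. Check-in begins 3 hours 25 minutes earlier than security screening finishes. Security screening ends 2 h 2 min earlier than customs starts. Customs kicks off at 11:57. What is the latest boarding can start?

09:10

Security screening ends at 11:57 − 122 min = 09:55.
Check-in starts at 09:55 − 205 min = 06:30.
Security screening starts at 06:30 + 160 min = 09:10.
Boarding is bounded by security screening, so the latest it can start is 09:10.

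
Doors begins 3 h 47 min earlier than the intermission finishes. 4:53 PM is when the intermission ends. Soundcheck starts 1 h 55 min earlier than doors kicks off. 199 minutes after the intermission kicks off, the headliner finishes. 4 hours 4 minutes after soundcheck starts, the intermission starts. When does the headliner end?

Doors starts at 4:53 PM − 227 min = 1:06 PM.
Soundcheck starts at 1:06 PM − 115 min = 11:11 AM.
The intermission starts at 11:11 AM + 244 min = 3:15 PM.
The headliner ends at 3:15 PM + 199 min = 6:34 PM.

6:34 PM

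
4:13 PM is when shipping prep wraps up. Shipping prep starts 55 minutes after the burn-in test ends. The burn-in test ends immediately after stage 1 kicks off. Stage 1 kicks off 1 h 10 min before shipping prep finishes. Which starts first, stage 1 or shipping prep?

Stage 1 starts at 4:13 PM − 70 min = 3:03 PM.
So the burn-in test ends at 3:03 PM.
Shipping prep starts at 3:03 PM + 55 min = 3:58 PM.
Stage 1 starts at 3:03 PM and shipping prep starts at 3:58 PM, so stage 1 is first.

stage 1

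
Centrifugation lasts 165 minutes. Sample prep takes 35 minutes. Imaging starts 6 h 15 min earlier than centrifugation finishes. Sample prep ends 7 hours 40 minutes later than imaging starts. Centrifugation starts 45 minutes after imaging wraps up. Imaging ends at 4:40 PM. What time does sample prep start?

9:00 PM

Centrifugation starts at 4:40 PM + 45 min = 5:25 PM.
Centrifugation ends at 5:25 PM + 165 min = 8:10 PM.
Imaging starts at 8:10 PM − 375 min = 1:55 PM.
Sample prep ends at 1:55 PM + 460 min = 9:35 PM.
Sample prep starts at 9:35 PM − 35 min = 9:00 PM.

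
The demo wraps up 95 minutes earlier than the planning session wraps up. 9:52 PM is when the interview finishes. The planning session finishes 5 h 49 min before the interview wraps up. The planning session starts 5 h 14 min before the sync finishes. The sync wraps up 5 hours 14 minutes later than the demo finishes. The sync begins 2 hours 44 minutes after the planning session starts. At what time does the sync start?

The planning session ends at 9:52 PM − 349 min = 4:03 PM.
The demo ends at 4:03 PM − 95 min = 2:28 PM.
The sync ends at 2:28 PM + 314 min = 7:42 PM.
The planning session starts at 7:42 PM − 314 min = 2:28 PM.
The sync starts at 2:28 PM + 164 min = 5:12 PM.

5:12 PM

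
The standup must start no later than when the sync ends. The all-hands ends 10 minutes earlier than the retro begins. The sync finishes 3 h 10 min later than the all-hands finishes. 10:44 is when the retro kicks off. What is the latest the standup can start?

The all-hands ends at 10:44 − 10 min = 10:34.
The sync ends at 10:34 + 190 min = 13:44.
The standup is bounded by the sync, so the latest it can start is 13:44.

13:44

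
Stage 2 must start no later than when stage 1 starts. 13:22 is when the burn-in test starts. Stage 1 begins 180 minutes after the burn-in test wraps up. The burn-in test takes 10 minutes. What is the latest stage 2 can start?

The burn-in test ends at 13:22 + 10 min = 13:32.
Stage 1 starts at 13:32 + 180 min = 16:32.
Stage 2 is bounded by stage 1, so the latest it can start is 16:32.

16:32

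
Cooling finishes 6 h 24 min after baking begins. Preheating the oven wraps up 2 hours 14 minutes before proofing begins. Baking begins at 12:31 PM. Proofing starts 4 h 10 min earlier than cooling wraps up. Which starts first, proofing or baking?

Cooling ends at 12:31 PM + 384 min = 6:55 PM.
Proofing starts at 6:55 PM − 250 min = 2:45 PM.
Proofing starts at 2:45 PM and baking starts at 12:31 PM, so baking is first.

baking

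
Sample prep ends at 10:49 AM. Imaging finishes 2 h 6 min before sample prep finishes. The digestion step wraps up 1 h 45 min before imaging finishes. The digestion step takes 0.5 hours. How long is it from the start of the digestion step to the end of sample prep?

261 minutes

Imaging ends at 10:49 AM − 126 min = 8:43 AM.
The digestion step ends at 8:43 AM − 105 min = 6:58 AM.
The digestion step starts at 6:58 AM − 30 min = 6:28 AM.
From 6:28 AM to 10:49 AM is 261 minutes.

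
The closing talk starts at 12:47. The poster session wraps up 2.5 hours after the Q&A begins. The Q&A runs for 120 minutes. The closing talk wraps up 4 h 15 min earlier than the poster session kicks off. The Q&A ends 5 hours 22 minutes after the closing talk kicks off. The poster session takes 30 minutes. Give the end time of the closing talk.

The Q&A ends at 12:47 + 322 min = 18:09.
The Q&A starts at 18:09 − 120 min = 16:09.
The poster session ends at 16:09 + 150 min = 18:39.
The poster session starts at 18:39 − 30 min = 18:09.
The closing talk ends at 18:09 − 255 min = 13:54.

13:54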